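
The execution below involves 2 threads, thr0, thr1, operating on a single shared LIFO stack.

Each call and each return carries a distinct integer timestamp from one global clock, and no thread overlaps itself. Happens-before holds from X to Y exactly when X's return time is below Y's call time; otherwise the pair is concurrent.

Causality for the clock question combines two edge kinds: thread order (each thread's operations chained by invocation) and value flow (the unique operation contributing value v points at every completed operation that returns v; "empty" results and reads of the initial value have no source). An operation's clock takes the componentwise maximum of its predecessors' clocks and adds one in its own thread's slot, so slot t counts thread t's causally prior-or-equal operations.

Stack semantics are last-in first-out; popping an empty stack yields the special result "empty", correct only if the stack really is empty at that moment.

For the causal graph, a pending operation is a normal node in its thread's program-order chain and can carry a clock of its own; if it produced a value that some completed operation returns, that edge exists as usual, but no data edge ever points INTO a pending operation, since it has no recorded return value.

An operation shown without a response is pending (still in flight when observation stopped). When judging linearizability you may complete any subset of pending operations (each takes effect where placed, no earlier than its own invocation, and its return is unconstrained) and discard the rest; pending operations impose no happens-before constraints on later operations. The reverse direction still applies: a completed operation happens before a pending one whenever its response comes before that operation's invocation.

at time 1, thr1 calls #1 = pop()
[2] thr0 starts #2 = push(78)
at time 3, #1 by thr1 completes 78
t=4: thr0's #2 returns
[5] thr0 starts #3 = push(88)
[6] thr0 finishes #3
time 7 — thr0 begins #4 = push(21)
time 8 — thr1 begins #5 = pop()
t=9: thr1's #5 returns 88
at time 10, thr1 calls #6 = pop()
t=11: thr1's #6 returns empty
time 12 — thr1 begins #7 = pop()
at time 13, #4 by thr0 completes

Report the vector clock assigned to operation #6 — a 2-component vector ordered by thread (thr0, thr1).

root op #2, invoked 2: fresh clock plus thr0's own tick → (1, 0)
from VC(#2)=(1, 0), #1 (invoked 1) maxes components and bumps thr1 → (1, 1)
from VC(#2)=(1, 0), #3 (invoked 5) maxes components and bumps thr0 → (2, 0)
from VC(#3)=(2, 0), #4 (invoked 7) maxes components and bumps thr0 → (3, 0)
from VC(#1)=(1, 1), VC(#3)=(2, 0), #5 (invoked 8) maxes components and bumps thr1 → (2, 2)
from VC(#5)=(2, 2), #6 (invoked 10) maxes components and bumps thr1 → (2, 3)
from VC(#6)=(2, 3), #7 (invoked 12) maxes components and bumps thr1 → (2, 4)
target: VC(#6) = (2, 3)

(2, 3)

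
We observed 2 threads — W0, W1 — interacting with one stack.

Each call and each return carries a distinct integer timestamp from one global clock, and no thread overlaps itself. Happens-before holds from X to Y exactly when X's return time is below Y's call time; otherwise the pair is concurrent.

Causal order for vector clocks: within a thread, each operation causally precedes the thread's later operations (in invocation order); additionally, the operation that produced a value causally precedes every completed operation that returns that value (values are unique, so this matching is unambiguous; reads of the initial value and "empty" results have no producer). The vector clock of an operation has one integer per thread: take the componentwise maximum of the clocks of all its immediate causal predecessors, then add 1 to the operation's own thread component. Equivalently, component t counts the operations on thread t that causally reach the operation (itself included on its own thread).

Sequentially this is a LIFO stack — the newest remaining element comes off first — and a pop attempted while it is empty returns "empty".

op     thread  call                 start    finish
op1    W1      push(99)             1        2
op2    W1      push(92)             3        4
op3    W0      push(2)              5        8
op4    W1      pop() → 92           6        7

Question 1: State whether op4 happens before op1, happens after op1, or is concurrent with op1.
after

op4 spans [6,7], op1 spans [1,2]
resp(op1)=2 < inv(op4)=6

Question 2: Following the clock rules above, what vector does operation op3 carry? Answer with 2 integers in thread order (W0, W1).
(1, 0)

op1, invoked 1, has no incoming edges; only W1's bump applies → (0, 1)
op3, invoked 5, has no incoming edges; only W0's bump applies → (1, 0)
from VC(op1)=(0, 1), op2 (invoked 3) maxes components and bumps W1 → (0, 2)
from VC(op2)=(0, 2), op4 (invoked 6) maxes components and bumps W1 → (0, 3)
target: VC(op3) = (1, 0)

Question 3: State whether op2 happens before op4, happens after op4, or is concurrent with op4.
before

op2 spans [3,4], op4 spans [6,7]
resp(op2)=4 < inv(op4)=6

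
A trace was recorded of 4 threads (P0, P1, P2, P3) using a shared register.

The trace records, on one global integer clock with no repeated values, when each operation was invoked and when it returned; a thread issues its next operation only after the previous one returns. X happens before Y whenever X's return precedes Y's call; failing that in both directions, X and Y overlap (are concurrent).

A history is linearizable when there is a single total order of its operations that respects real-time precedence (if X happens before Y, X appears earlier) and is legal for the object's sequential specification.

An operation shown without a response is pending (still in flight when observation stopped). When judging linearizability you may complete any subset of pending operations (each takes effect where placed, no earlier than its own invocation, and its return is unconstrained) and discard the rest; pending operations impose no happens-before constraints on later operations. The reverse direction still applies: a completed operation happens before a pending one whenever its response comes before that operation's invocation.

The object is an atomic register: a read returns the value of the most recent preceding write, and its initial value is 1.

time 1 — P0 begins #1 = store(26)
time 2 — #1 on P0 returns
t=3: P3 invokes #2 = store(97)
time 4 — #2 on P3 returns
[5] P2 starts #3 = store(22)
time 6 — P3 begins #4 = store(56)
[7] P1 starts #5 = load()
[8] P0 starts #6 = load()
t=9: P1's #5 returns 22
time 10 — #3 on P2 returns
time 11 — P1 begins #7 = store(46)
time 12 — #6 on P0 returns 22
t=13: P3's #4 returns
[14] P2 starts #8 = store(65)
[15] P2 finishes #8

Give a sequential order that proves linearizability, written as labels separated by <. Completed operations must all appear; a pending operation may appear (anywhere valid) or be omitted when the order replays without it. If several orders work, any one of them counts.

after step 1 (#1 store(26)): value 26
after step 2 (#2 store(97)): value 97
after step 3 (#3 store(22)): value 22
after step 4 (#5 load() → 22): value 22
after step 5 (#6 load() → 22): value 22
after step 6 (#4 store(56)): value 56
after step 7 (#7 store(46) (pending, included)): value 46
after step 8 (#8 store(65)): value 65

#1 < #2 < #3 < #5 < #6 < #4 < #7 < #8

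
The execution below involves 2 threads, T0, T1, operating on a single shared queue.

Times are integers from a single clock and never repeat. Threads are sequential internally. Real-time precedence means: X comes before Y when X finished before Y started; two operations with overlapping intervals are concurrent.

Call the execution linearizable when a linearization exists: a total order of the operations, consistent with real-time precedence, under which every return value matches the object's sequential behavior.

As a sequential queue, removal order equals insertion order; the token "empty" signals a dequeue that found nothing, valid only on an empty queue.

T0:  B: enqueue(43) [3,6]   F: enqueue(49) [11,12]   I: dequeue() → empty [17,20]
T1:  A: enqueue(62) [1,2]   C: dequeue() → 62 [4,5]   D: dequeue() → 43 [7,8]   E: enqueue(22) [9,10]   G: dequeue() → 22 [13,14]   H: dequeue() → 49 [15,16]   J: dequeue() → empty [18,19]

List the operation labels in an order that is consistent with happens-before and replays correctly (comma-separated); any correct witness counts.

A, B, C, D, E, F, G, H, I, J

step 1: A enqueue(62) — queue <62>
step 2: B enqueue(43) — queue <62,43>
step 3: C dequeue() → 62 — queue <43>
step 4: D dequeue() → 43 — queue <>
step 5: E enqueue(22) — queue <22>
step 6: F enqueue(49) — queue <22,49>
step 7: G dequeue() → 22 — queue <49>
step 8: H dequeue() → 49 — queue <>
step 9: I dequeue() → empty — queue <>
step 10: J dequeue() → empty — queue <>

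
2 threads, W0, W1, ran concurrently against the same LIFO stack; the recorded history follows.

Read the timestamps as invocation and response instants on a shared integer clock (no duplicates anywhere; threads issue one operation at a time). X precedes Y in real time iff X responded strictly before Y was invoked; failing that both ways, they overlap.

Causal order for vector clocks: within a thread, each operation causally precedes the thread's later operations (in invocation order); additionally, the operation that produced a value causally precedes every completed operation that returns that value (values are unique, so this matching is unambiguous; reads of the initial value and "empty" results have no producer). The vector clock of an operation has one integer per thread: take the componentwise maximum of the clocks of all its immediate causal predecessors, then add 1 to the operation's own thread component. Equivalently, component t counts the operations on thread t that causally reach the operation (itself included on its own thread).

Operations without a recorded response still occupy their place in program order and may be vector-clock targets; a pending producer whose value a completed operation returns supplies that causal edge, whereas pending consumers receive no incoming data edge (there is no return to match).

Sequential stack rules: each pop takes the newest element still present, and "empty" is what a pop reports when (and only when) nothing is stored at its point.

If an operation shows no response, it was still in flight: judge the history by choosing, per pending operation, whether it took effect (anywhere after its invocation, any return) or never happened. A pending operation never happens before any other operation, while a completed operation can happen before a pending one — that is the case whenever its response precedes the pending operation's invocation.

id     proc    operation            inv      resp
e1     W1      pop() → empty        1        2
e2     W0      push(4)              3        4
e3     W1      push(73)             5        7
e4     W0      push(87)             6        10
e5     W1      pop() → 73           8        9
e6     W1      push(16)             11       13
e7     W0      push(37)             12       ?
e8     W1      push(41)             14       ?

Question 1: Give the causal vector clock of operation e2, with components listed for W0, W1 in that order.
Answer: (1, 0)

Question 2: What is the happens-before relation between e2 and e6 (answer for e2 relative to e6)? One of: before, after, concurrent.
Answer: before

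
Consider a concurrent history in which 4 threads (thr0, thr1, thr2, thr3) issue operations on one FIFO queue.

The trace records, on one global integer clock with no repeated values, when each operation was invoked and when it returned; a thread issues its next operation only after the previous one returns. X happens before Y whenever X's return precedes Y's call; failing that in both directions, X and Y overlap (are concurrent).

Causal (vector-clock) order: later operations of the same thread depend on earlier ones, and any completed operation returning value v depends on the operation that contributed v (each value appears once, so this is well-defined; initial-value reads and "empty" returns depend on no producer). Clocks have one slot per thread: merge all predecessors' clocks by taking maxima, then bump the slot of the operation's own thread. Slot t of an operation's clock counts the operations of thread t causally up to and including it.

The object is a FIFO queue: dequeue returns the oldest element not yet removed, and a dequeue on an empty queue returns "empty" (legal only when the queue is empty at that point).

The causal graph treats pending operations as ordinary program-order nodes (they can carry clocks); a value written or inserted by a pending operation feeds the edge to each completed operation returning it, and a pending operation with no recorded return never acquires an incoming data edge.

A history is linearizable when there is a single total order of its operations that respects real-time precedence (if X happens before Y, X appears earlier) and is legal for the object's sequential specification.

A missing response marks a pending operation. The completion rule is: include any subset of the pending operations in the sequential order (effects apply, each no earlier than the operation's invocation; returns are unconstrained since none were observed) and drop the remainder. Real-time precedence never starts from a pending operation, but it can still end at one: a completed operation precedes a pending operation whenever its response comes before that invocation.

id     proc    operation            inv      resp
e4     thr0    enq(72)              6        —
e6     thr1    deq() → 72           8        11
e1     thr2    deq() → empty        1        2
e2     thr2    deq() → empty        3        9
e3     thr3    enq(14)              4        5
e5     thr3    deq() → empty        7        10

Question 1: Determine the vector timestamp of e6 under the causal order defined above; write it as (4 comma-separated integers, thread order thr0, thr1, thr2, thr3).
no predecessors for e3 (invoked 4): thr3 increments from zero → (0, 0, 0, 1)
no predecessors for e1 (invoked 1): thr2 increments from zero → (0, 0, 1, 0)
no predecessors for e4 (invoked 6): thr0 increments from zero → (1, 0, 0, 0)
invoked at 7, e5 merges VC(e3)=(0, 0, 0, 1) and bumps thr3's slot → (0, 0, 0, 2)
invoked at 3, e2 merges VC(e1)=(0, 0, 1, 0) and bumps thr2's slot → (0, 0, 2, 0)
invoked at 8, e6 merges VC(e4)=(1, 0, 0, 0) and bumps thr1's slot → (1, 1, 0, 0)
target: VC(e6) = (1, 1, 0, 0)

(1, 1, 0, 0)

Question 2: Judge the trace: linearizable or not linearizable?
the violation lands at event 11, e6's response at time 11: events 1..10 linearize, events 1..11 do not
no legal order exists: 8 real-time-consistent candidates over 5 completed FIFO queue operations, all rejected
no escape via the 1 pending operation (e4): every completion choice fails
for example e1, e2, e3, e5, e6 (pending dropped) fails at step 4: e5 deq() → empty is not legal there
for example e1, e2, e3, e6, e5 (pending dropped) fails at step 4: e6 deq() → 72 is not legal there

not linearizable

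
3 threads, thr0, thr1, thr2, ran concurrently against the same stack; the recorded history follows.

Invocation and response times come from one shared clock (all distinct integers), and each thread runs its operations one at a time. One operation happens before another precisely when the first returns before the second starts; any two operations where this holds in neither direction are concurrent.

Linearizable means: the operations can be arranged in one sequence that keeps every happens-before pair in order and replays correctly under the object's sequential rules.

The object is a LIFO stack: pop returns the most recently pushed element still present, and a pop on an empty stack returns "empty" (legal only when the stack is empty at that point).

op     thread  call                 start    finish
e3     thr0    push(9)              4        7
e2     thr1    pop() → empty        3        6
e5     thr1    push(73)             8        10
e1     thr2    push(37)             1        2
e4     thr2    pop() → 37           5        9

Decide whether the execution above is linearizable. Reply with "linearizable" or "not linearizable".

a witness: e1, e4, e2, e3, e5
after step 1 (e1 push(37)): stack <37>
after step 2 (e4 pop() → 37): stack <>
after step 3 (e2 pop() → empty): stack <>
after step 4 (e3 push(9)): stack <9>
after step 5 (e5 push(73)): stack <9,73>

linearizable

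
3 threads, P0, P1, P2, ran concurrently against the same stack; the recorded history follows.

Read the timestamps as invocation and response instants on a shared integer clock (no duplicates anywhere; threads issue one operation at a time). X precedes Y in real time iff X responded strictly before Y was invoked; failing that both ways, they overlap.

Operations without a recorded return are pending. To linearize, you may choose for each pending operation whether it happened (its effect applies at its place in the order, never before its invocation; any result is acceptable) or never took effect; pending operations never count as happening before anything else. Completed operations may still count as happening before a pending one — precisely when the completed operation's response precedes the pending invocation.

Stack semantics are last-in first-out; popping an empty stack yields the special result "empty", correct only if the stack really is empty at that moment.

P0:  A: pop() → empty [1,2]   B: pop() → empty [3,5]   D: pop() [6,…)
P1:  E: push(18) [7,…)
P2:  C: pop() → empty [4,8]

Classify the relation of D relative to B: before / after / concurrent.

D spans [6,…), B spans [3,5]
resp(B)=5 < inv(D)=6

after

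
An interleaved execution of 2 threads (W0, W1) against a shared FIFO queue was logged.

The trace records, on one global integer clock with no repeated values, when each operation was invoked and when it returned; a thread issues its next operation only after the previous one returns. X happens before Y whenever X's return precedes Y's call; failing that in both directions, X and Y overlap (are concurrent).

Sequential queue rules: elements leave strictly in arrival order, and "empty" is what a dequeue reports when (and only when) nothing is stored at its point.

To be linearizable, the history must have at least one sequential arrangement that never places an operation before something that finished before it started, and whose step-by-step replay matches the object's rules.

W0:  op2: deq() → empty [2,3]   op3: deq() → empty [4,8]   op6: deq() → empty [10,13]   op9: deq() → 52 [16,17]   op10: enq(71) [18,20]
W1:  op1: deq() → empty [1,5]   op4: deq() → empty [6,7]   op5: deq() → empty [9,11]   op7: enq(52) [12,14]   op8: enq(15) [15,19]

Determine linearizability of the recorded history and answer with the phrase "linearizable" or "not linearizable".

one valid linearization: op1, op2, op3, op4, op5, op6, op7, op8, op9, op10
1. op1 deq() → empty, leaving queue <>
2. op2 deq() → empty, leaving queue <>
3. op3 deq() → empty, leaving queue <>
4. op4 deq() → empty, leaving queue <>
5. op5 deq() → empty, leaving queue <>
6. op6 deq() → empty, leaving queue <>
7. op7 enq(52), leaving queue <52>
8. op8 enq(15), leaving queue <52,15>
9. op9 deq() → 52, leaving queue <15>
10. op10 enq(71), leaving queue <15,71>

linearizable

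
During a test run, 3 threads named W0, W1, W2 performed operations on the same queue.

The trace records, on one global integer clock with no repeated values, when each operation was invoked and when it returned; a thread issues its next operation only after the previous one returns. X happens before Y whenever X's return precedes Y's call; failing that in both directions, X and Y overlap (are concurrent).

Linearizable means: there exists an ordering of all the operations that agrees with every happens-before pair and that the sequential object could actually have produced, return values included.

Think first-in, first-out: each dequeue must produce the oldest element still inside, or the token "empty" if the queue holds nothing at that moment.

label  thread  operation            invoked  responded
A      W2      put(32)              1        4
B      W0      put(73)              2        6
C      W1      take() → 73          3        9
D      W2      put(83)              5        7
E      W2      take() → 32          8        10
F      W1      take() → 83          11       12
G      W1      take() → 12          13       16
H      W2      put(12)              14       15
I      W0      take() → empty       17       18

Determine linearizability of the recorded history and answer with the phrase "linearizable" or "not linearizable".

witness order: A, B, D, E, C, F, H, G, I
after step 1 (A put(32)): queue <32>
after step 2 (B put(73)): queue <32,73>
after step 3 (D put(83)): queue <32,73,83>
after step 4 (E take() → 32): queue <73,83>
after step 5 (C take() → 73): queue <83>
after step 6 (F take() → 83): queue <>
after step 7 (H put(12)): queue <12>
after step 8 (G take() → 12): queue <>
after step 9 (I take() → empty): queue <>

linearizable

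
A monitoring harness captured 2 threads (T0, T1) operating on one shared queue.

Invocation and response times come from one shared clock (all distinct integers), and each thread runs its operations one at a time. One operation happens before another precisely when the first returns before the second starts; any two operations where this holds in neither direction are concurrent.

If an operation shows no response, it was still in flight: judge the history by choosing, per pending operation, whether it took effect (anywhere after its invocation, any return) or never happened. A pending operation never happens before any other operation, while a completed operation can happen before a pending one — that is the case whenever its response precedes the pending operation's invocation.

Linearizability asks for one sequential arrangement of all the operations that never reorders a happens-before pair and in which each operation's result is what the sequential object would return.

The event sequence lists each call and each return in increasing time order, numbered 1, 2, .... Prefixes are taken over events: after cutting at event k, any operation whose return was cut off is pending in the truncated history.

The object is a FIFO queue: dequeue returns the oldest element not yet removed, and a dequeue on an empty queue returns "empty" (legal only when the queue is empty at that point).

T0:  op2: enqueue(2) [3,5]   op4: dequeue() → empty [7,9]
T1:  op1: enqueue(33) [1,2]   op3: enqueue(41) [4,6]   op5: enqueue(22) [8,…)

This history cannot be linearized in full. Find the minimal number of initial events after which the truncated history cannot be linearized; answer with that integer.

events 1..8 are still linearizable — one witness is op1, op2, op3:
after step 1 (op1 enqueue(33)): queue <33>
after step 2 (op2 enqueue(2)): queue <33,2>
after step 3 (op3 enqueue(41)): queue <33,2,41>
at event 9 (op4's time-9 response) nothing linearizes any more
every completion of the 1 pending operation (op5) was checked; none linearizes
e.g. op1, op2, op3, op4 (pending dropped): illegal at step 4, since op4 dequeue() → empty cannot apply there
e.g. op1, op3, op2, op4 (pending dropped): illegal at step 4, since op4 dequeue() → empty cannot apply there

9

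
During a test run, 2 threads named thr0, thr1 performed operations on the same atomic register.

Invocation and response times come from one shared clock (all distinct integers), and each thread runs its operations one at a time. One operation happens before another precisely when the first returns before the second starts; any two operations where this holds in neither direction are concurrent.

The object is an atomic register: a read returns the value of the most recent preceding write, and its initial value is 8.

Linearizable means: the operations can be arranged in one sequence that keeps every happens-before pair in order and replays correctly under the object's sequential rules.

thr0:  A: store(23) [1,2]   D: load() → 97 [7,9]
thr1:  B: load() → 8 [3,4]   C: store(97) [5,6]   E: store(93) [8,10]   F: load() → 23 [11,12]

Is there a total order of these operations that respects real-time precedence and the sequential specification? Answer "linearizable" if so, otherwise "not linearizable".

already the first 4 events (up to B's response at time 4) admit no linearization; the first 3 still do
exactly one order of the 2 completed ops respects real time; the atomic register replay fails
e.g. A, B: illegal at step 2, since B load() → 8 cannot apply there

not linearizable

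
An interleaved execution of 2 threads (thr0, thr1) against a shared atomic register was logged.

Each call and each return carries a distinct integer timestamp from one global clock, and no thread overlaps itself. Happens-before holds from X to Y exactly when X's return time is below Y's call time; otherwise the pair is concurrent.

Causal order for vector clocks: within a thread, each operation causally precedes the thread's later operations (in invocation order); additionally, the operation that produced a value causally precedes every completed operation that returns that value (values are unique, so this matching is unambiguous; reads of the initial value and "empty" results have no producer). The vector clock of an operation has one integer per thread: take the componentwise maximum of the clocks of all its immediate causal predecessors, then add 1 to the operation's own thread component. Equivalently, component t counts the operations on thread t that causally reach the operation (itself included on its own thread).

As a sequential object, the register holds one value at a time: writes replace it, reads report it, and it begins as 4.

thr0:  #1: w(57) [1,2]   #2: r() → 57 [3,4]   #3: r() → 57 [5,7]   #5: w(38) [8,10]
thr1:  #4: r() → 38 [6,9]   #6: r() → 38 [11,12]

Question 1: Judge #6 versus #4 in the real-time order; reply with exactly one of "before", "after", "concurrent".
Answer: after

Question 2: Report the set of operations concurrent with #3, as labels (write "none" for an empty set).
Answer: #4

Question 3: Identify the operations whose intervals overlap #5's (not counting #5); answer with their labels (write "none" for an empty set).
Answer: #4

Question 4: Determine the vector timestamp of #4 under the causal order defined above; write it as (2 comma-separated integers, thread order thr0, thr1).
Answer: (4, 1)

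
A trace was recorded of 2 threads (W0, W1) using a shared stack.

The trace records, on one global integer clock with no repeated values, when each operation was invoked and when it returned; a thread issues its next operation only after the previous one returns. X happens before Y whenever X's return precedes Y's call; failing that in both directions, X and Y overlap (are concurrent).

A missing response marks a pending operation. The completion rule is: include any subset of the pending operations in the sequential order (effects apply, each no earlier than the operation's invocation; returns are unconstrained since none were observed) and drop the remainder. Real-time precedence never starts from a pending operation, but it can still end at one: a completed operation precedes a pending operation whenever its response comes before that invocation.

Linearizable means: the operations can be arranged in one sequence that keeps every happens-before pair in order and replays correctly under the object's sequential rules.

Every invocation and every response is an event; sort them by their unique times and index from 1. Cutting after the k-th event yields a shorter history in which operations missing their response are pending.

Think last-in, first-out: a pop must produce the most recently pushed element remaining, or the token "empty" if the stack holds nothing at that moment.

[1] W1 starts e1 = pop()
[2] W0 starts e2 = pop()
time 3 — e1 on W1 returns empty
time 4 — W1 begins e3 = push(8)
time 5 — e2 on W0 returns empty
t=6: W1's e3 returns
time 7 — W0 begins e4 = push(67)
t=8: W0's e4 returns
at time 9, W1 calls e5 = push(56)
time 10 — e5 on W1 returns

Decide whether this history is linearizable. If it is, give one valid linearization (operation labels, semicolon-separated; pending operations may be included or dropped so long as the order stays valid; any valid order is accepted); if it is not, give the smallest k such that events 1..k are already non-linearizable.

linearizable — witness: e1; e2; e3; e4; e5

1. e1 pop() → empty, leaving stack <>
2. e2 pop() → empty, leaving stack <>
3. e3 push(8), leaving stack <8>
4. e4 push(67), leaving stack <8,67>
5. e5 push(56), leaving stack <8,67,56>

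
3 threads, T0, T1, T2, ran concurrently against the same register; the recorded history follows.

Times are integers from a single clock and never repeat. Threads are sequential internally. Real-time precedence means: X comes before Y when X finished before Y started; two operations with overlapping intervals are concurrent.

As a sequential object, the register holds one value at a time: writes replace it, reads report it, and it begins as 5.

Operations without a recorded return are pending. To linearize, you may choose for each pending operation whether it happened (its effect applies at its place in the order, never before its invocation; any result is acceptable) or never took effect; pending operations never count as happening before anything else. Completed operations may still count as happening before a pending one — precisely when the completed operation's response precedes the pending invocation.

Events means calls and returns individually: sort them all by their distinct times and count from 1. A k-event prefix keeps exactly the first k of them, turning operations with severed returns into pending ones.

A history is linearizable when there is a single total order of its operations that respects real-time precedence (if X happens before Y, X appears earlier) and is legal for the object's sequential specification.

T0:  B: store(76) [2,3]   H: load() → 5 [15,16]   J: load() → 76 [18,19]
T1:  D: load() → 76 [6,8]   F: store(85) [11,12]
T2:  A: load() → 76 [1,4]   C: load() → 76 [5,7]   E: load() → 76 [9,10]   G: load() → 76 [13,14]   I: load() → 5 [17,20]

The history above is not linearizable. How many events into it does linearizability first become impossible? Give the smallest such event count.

14

one valid order for events 1..13 is B, A, C, D, E, F:
1. B store(76), leaving value 76
2. A load() → 76, leaving value 76
3. C load() → 76, leaving value 76
4. D load() → 76, leaving value 76
5. E load() → 76, leaving value 76
6. F store(85), leaving value 85
include event 14 — G responding at 14 — and every candidate order breaks
e.g. A, B, C, D, E, F, G: illegal at step 1, since A load() → 76 cannot apply there
e.g. A, B, D, C, E, F, G: illegal at step 1, since A load() → 76 cannot apply there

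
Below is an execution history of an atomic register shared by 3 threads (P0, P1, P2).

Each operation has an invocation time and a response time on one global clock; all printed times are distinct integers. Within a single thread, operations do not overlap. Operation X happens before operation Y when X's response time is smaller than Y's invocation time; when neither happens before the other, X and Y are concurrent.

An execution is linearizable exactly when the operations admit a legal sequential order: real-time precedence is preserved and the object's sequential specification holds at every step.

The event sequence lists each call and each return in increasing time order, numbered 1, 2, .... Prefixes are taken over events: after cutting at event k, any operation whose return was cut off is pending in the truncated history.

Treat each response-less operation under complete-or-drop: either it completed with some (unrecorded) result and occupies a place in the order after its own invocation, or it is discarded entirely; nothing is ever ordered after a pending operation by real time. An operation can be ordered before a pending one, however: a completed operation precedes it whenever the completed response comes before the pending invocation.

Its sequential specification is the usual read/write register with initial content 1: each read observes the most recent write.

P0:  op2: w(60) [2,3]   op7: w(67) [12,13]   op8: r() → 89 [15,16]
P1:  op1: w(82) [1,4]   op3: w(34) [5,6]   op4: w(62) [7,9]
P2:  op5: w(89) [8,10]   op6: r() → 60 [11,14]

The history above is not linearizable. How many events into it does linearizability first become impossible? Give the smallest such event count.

events 1..13 are still linearizable — one witness is op1, op2, op3, op4, op5, op6, op7:
step 1: op1 w(82) — value 82
step 2: op2 w(60) — value 60
step 3: op3 w(34) — value 34
step 4: op4 w(62) — value 62
step 5: op5 w(89) — value 89
step 6: op6 r() (pending, included) — value 89
step 7: op7 w(67) — value 67
event 14 — op6's response, time 14 — after it, nothing linearizes
e.g. op1, op2, op3, op4, op5, op6, op7: illegal at step 6, since op6 r() → 60 cannot apply there
e.g. op1, op2, op3, op4, op5, op7, op6: illegal at step 7, since op6 r() → 60 cannot apply there

14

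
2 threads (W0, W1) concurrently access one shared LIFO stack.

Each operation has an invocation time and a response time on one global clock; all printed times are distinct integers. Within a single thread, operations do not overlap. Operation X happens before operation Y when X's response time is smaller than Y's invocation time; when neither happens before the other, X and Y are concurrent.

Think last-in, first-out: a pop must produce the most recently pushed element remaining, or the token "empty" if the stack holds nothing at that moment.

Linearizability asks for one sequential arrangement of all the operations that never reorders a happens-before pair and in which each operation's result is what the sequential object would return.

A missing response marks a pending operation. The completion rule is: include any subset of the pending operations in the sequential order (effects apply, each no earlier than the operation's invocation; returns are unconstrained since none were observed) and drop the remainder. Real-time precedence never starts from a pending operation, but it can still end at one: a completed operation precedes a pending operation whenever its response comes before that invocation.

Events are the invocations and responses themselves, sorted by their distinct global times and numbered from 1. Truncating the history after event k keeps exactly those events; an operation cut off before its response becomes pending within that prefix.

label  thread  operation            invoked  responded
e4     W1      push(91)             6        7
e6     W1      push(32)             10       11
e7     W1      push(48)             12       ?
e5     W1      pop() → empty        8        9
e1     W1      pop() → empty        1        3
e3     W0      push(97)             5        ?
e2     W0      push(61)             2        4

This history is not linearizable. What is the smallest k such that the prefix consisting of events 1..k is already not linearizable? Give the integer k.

a valid linearization of events 1..8 exists, for instance e1, e2, e3, e4:
after step 1 (e1 pop() → empty): stack <>
after step 2 (e2 push(61)): stack <61>
after step 3 (e3 push(97) (pending, included)): stack <61,97>
after step 4 (e4 push(91)): stack <61,97,91>
adding event 9 (e5 responds at 9) leaves no legal real-time order
including or dropping the 1 pending operation (e3) in any combination fails
one such order, e1, e2, e4, e5 (pending dropped), breaks at step 4 where e5 pop() → empty is illegal
one such order, e2, e1, e4, e5 (pending dropped), breaks at step 2 where e1 pop() → empty is illegal

9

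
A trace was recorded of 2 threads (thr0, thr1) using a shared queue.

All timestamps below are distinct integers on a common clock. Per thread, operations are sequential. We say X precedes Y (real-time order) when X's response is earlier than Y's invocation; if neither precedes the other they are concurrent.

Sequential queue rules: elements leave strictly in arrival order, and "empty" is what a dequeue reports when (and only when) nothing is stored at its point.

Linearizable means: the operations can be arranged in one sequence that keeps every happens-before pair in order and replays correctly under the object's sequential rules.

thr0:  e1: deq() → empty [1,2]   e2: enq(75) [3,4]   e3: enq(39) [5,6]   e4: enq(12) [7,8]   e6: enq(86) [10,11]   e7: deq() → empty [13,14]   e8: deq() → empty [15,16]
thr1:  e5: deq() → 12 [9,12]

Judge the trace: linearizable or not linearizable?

not linearizable

through event 11 a valid linearization exists; event 12 (e5 responding at time 12) ends that
real-time-consistent orders of the 6 completed operations: 2 — all fail the queue replay
sample order e1, e2, e3, e4, e5, e6 stalls at step 5 — e5 deq() → 12 has no legal effect
sample order e1, e2, e3, e4, e6, e5 stalls at step 6 — e5 deq() → 12 has no legal effect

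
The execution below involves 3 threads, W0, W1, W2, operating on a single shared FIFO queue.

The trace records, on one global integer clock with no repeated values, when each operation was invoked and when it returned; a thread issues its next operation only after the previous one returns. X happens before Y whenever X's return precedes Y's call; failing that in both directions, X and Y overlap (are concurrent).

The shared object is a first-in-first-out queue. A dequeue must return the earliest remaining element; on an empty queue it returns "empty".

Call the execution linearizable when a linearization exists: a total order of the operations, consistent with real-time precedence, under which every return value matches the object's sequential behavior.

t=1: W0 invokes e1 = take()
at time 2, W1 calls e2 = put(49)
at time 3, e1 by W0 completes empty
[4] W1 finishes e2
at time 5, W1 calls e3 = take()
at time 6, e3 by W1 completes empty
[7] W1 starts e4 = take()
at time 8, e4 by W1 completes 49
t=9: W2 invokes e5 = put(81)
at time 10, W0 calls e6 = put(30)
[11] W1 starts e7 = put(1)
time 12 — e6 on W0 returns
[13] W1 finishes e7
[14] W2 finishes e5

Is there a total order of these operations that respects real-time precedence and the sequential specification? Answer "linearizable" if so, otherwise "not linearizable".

cut after 5 events: linearizable; cut after 6 events (e3 responds, time 6): not linearizable
checked exhaustively: 2 real-time-consistent orders of 3 completed operations, zero legal FIFO queue replays
sample order e1, e2, e3 stalls at step 3 — e3 take() → empty has no legal effect
sample order e2, e1, e3 stalls at step 2 — e1 take() → empty has no legal effect

not linearizable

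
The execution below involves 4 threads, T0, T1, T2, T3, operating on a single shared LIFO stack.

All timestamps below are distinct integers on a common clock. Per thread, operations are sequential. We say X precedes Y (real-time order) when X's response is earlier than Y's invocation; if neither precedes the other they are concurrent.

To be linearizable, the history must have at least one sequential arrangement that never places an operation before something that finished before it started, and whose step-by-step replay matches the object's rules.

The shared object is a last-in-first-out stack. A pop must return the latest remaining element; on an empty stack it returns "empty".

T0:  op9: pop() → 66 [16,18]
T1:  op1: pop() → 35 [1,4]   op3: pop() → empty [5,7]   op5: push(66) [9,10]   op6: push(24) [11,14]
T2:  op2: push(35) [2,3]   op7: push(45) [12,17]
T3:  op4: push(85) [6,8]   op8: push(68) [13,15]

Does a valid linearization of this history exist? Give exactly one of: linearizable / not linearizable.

cut after 17 events: linearizable; cut after 18 events (op9 responds, time 18): not linearizable
the 9 completed operations admit 32 real-time orders; each fails the LIFO stack replay
one such order, op1, op2, op3, op4, op5, op6, op7, op8, op9, breaks at step 1 where op1 pop() → 35 is illegal
one such order, op1, op2, op3, op4, op5, op6, op8, op7, op9, breaks at step 1 where op1 pop() → 35 is illegal

not linearizable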